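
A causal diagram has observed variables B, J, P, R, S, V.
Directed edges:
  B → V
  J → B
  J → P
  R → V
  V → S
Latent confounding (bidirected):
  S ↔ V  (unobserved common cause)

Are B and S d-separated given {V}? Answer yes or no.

Bayes-Ball from B | {V} reaches {J,P,R,S}.
S ∈ reach(B|{V}) ⇒ B ⊥̸ S | {V}.

No — B and S are d-connected given {V}.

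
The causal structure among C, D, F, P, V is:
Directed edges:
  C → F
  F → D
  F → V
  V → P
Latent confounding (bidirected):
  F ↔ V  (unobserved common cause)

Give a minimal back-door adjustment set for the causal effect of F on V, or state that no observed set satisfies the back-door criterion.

desc(F)\{F}={D,P,V}; candidates ⊆ {C}.
F↔V: latent back-door arc(s) into F.
size 0: {}; under {} F still reaches {C,P,V} ∋ V.
size 1: {C}; under {C} F still reaches {P,V} ∋ V.
F↔V cannot be blocked by any observed set — no back-door set.

F→V: no observed back-door set.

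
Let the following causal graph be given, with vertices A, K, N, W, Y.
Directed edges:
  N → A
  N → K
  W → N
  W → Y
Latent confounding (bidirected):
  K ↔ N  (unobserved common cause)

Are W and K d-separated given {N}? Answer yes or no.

No — W and K are d-connected given {N}.

Bayes-Ball from W | {N} reaches {K,Y}.
K ∈ reach(W|{N}) ⇒ W ⊥̸ K | {N}.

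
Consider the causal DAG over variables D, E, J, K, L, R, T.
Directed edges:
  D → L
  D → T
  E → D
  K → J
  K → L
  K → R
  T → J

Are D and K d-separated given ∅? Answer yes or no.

Yes — D ⊥ K | ∅.

Bayes-Ball from D | ∅ reaches {E,J,L,T}.
K ∉ reach(D|∅) ⇒ D ⊥ K | ∅.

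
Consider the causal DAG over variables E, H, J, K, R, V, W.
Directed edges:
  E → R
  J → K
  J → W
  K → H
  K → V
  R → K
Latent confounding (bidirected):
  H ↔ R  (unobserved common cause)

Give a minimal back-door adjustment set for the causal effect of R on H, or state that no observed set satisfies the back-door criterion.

desc(R)\{R}={H,K,V}; candidates ⊆ {E,J,W}.
R↔H: latent back-door arc(s) into R.
size 0: {}; under {} R still reaches {E,H} ∋ H.
size 1: {E}, {J}, {W}; under {E} R still reaches {H} ∋ H.
size 2: {E,J}, {E,W}, {J,W}; under {E,J} R still reaches {H} ∋ H.
R↔H cannot be blocked by any observed set — no back-door set.

R→H: no observed back-door set.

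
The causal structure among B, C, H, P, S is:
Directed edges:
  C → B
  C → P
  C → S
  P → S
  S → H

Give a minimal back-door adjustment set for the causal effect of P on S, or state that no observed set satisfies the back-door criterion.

desc(P)\{P}={H,S}; candidates ⊆ {B,C}.
size 0: {}; under {} P still reaches {B,C,H,S} ∋ S.
{C}: P⊥S given {C} in G with P→· removed — back-door holds.

P→S: minimal back-door set {C}.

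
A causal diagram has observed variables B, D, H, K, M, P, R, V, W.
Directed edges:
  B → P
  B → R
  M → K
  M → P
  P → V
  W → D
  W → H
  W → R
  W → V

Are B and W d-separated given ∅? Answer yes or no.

Yes — B ⊥ W | ∅.

Bayes-Ball from B | ∅ reaches {P,R,V}.
W ∉ reach(B|∅) ⇒ B ⊥ W | ∅.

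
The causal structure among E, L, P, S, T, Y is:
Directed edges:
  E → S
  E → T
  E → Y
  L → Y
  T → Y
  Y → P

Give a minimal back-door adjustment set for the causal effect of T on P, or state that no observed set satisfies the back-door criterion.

T→P: minimal back-door set {E}.

desc(T)\{T}={P,Y}; candidates ⊆ {E,L,S}.
size 0: {}; under {} T still reaches {E,P,S,Y} ∋ P.
{E}: T⊥P given {E} in G with T→· removed — back-door holds.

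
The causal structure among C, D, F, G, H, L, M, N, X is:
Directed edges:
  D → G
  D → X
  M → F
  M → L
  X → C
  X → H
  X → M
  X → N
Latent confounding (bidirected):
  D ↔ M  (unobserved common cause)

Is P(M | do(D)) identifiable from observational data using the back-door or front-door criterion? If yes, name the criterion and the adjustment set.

P(M|do(D)): frontdoor, adjust for {X}.

desc(D)\{D}={C,F,G,H,L,M,N,X}; candidates ⊆ {—}.
D↔M: latent back-door arc(s) into D.
size 0: {}; under {} D still reaches {F,L,M} ∋ M.
D↔M cannot be blocked by any observed set — no back-door set.
{X}: (i) intercepts every directed D→M path; (ii) no back-door D→{X}; (iii) {D} blocks every back-door {X}→M. Front-door holds.
P(M|do(D)) = Σ_{X} P(X|D) Σ_{D'} P(M|X,D')P(D').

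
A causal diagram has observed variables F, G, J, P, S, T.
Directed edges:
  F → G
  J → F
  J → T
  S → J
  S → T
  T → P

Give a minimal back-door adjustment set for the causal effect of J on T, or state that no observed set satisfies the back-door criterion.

J→T: minimal back-door set {S}.

desc(J)\{J}={F,G,P,T}; candidates ⊆ {S}.
size 0: {}; under {} J still reaches {P,S,T} ∋ T.
{S}: J⊥T given {S} in G with J→· removed — back-door holds.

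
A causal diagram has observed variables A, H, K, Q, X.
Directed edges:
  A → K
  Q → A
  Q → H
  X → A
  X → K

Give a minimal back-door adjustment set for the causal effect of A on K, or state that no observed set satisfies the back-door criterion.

desc(A)\{A}={K}; candidates ⊆ {H,Q,X}.
size 0: {}; under {} A still reaches {H,K,Q,X} ∋ K.
{X}: A⊥K given {X} in G with A→· removed — back-door holds.

A→K: minimal back-door set {X}.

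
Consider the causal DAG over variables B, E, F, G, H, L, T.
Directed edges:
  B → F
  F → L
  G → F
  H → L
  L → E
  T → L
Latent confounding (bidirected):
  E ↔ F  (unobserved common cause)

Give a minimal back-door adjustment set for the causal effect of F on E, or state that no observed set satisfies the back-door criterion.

desc(F)\{F}={E,L}; candidates ⊆ {B,G,H,T}.
F↔E: latent back-door arc(s) into F.
size 0: {}; under {} F still reaches {B,E,G} ∋ E.
size 1: {B}, {G}, {H} …(+1); under {B} F still reaches {E,G} ∋ E.
size 2: {B,G}, {B,H}, {B,T} …(+3); under {B,G} F still reaches {E} ∋ E.
F↔E cannot be blocked by any observed set — no back-door set.

F→E: no observed back-door set.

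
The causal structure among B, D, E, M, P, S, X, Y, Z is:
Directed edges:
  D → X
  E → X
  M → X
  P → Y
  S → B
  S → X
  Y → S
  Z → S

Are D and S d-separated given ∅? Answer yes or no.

Bayes-Ball from D | ∅ reaches {X}.
S ∉ reach(D|∅) ⇒ D ⊥ S | ∅.

Yes — D ⊥ S | ∅.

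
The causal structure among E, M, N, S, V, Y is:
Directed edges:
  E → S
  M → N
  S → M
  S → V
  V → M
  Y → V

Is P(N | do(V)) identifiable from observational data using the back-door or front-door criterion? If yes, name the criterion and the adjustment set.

P(N|do(V)): backdoor, adjust for {S}.

desc(V)\{V}={M,N}; candidates ⊆ {E,S,Y}.
size 0: {}; under {} V still reaches {E,M,N,S,Y} ∋ N.
{S}: V⊥N given {S} in G with V→· removed — back-door holds.
P(N|do(V)) = Σ_{S} P(N|V,S)·P(S).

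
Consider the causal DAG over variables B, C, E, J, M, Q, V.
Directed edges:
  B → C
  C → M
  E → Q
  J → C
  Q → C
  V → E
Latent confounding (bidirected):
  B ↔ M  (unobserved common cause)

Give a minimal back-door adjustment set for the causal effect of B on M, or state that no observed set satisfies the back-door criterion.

desc(B)\{B}={C,M}; candidates ⊆ {E,J,Q,V}.
B↔M: latent back-door arc(s) into B.
size 0: {}; under {} B still reaches {M} ∋ M.
size 1: {E}, {J}, {Q} …(+1); under {E} B still reaches {M} ∋ M.
size 2: {E,J}, {E,Q}, {E,V} …(+3); under {E,J} B still reaches {M} ∋ M.
B↔M cannot be blocked by any observed set — no back-door set.

B→M: no observed back-door set.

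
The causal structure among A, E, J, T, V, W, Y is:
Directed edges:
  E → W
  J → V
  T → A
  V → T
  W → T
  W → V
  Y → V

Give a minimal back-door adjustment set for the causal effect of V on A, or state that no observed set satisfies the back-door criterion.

V→A: minimal back-door set {W}.

desc(V)\{V}={A,T}; candidates ⊆ {E,J,W,Y}.
size 0: {}; under {} V still reaches {A,E,J,T,W,Y} ∋ A.
{W}: V⊥A given {W} in G with V→· removed — back-door holds.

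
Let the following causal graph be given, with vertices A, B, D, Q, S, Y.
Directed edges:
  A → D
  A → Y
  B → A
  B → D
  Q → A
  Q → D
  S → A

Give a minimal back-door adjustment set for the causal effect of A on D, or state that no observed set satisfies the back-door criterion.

desc(A)\{A}={D,Y}; candidates ⊆ {B,Q,S}.
size 0: {}; under {} A still reaches {B,D,Q,S} ∋ D.
size 1: {B}, {Q}, {S}; under {B} A still reaches {D,Q,S} ∋ D.
{B,Q}: A⊥D given {B,Q} in G with A→· removed — back-door holds.

A→D: minimal back-door set {B, Q}.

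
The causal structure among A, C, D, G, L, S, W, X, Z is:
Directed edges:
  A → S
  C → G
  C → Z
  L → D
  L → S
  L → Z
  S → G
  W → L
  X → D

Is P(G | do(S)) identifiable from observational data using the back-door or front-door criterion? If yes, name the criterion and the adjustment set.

P(G|do(S)): backdoor, adjust for ∅.

desc(S)\{S}={G}; candidates ⊆ {A,C,D,L,W,X,Z}.
∅: S⊥G given ∅ in G with S→· removed — back-door holds.
P(G|do(S)) = P(G|S) — no adjustment needed.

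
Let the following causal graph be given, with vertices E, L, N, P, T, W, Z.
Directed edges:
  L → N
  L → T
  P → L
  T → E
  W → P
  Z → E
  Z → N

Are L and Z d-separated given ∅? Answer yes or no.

Yes — L ⊥ Z | ∅.

Bayes-Ball from L | ∅ reaches {E,N,P,T,W}.
Z ∉ reach(L|∅) ⇒ L ⊥ Z | ∅.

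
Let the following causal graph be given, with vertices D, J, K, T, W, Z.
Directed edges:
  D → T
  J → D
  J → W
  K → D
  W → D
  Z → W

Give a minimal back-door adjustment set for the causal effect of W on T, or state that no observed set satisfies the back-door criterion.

W→T: minimal back-door set {J}.

desc(W)\{W}={D,T}; candidates ⊆ {J,K,Z}.
size 0: {}; under {} W still reaches {D,J,T,Z} ∋ T.
{J}: W⊥T given {J} in G with W→· removed — back-door holds.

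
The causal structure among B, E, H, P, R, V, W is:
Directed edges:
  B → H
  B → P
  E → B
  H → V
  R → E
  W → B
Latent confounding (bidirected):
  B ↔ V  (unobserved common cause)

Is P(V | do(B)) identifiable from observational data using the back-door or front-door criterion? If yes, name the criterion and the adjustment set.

P(V|do(B)): frontdoor, adjust for {H}.

desc(B)\{B}={H,P,V}; candidates ⊆ {E,R,W}.
B↔V: latent back-door arc(s) into B.
size 0: {}; under {} B still reaches {E,R,V,W} ∋ V.
size 1: {E}, {R}, {W}; under {E} B still reaches {V,W} ∋ V.
size 2: {E,R}, {E,W}, {R,W}; under {E,R} B still reaches {V,W} ∋ V.
B↔V cannot be blocked by any observed set — no back-door set.
{H}: (i) intercepts every directed B→V path; (ii) no back-door B→{H}; (iii) {B} blocks every back-door {H}→V. Front-door holds.
P(V|do(B)) = Σ_{H} P(H|B) Σ_{B'} P(V|H,B')P(B').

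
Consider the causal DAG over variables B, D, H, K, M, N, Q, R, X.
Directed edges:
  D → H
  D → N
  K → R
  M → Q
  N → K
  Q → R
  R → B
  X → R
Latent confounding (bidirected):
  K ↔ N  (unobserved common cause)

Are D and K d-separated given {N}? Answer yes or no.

No — D and K are d-connected given {N}.

Bayes-Ball from D | {N} reaches {B,H,K,R}.
K ∈ reach(D|{N}) ⇒ D ⊥̸ K | {N}.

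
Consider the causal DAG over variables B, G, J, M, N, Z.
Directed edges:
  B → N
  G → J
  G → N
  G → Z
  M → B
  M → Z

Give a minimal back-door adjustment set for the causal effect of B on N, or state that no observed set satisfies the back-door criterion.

B→N: minimal back-door set ∅.

desc(B)\{B}={N}; candidates ⊆ {G,J,M,Z}.
∅: B⊥N given ∅ in G with B→· removed — back-door holds.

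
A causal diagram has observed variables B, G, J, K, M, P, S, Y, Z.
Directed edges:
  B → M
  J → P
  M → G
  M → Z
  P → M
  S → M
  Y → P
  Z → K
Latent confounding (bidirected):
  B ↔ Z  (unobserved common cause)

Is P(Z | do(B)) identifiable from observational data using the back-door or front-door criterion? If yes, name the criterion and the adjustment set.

desc(B)\{B}={G,K,M,Z}; candidates ⊆ {J,P,S,Y}.
B↔Z: latent back-door arc(s) into B.
size 0: {}; under {} B still reaches {K,Z} ∋ Z.
size 1: {J}, {P}, {S} …(+1); under {J} B still reaches {K,Z} ∋ Z.
size 2: {J,P}, {J,S}, {J,Y} …(+3); under {J,P} B still reaches {K,Z} ∋ Z.
B↔Z cannot be blocked by any observed set — no back-door set.
{M}: (i) intercepts every directed B→Z path; (ii) no back-door B→{M}; (iii) {B} blocks every back-door {M}→Z. Front-door holds.
P(Z|do(B)) = Σ_{M} P(M|B) Σ_{B'} P(Z|M,B')P(B').

P(Z|do(B)): frontdoor, adjust for {M}.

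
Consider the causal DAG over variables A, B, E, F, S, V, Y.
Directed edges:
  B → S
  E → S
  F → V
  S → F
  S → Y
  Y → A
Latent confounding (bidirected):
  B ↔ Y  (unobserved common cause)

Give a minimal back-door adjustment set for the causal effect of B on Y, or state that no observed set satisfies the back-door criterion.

desc(B)\{B}={A,F,S,V,Y}; candidates ⊆ {E}.
B↔Y: latent back-door arc(s) into B.
size 0: {}; under {} B still reaches {A,Y} ∋ Y.
size 1: {E}; under {E} B still reaches {A,Y} ∋ Y.
B↔Y cannot be blocked by any observed set — no back-door set.

B→Y: no observed back-door set.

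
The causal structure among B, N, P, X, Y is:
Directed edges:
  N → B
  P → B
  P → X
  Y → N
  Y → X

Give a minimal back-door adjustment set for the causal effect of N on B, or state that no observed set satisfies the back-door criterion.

N→B: minimal back-door set ∅.

desc(N)\{N}={B}; candidates ⊆ {P,X,Y}.
∅: N⊥B given ∅ in G with N→· removed — back-door holds.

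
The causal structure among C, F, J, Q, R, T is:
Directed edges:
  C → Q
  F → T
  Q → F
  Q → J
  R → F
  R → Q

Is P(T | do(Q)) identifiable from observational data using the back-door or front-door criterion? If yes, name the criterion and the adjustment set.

desc(Q)\{Q}={F,J,T}; candidates ⊆ {C,R}.
size 0: {}; under {} Q still reaches {C,F,R,T} ∋ T.
{R}: Q⊥T given {R} in G with Q→· removed — back-door holds.
P(T|do(Q)) = Σ_{R} P(T|Q,R)·P(R).

P(T|do(Q)): backdoor, adjust for {R}.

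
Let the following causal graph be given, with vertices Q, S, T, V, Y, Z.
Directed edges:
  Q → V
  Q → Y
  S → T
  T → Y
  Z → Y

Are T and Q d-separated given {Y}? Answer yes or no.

No — T and Q are d-connected given {Y}.

Bayes-Ball from T | {Y} reaches {Q,S,V,Z}.
Q ∈ reach(T|{Y}) ⇒ T ⊥̸ Q | {Y}.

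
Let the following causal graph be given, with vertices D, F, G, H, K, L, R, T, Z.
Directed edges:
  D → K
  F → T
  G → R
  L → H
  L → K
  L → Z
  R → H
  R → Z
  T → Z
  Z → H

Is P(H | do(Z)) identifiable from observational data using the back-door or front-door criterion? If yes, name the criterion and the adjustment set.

P(H|do(Z)): backdoor, adjust for {L, R}.

desc(Z)\{Z}={H}; candidates ⊆ {D,F,G,K,L,R,T}.
size 0: {}; under {} Z still reaches {F,G,H,K,L,R,T} ∋ H.
size 1: {D}, {F}, {G} …(+4); under {D} Z still reaches {F,G,H,K,L,R,T} ∋ H.
{L,R}: Z⊥H given {L,R} in G with Z→· removed — back-door holds.
P(H|do(Z)) = Σ_{L,R} P(H|Z,L,R)·P(L,R).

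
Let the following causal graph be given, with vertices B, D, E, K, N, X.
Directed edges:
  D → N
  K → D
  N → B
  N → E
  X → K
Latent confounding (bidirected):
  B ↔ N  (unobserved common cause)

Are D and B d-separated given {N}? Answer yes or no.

Bayes-Ball from D | {N} reaches {B,K,X}.
B ∈ reach(D|{N}) ⇒ D ⊥̸ B | {N}.

No — D and B are d-connected given {N}.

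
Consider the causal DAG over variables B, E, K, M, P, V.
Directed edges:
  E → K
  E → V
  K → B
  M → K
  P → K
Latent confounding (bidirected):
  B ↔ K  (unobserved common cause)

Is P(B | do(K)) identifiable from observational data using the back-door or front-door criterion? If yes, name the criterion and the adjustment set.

desc(K)\{K}={B}; candidates ⊆ {E,M,P,V}.
K↔B: latent back-door arc(s) into K.
size 0: {}; under {} K still reaches {B,E,M,P,V} ∋ B.
size 1: {E}, {M}, {P} …(+1); under {E} K still reaches {B,M,P} ∋ B.
size 2: {E,M}, {E,P}, {E,V} …(+3); under {E,M} K still reaches {B,P} ∋ B.
K↔B cannot be blocked by any observed set — no back-door set.
No mediator lies on a directed K→…→B path.
Neither criterion identifies P(B|do(K)) in this graph.

P(B|do(K)): not identifiable (no BD/FD set).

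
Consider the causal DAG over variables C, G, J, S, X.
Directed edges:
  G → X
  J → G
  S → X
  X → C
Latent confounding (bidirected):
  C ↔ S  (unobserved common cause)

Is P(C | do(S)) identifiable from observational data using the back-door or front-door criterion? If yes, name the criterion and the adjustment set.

desc(S)\{S}={C,X}; candidates ⊆ {G,J}.
S↔C: latent back-door arc(s) into S.
size 0: {}; under {} S still reaches {C} ∋ C.
size 1: {G}, {J}; under {G} S still reaches {C} ∋ C.
size 2: {G,J}; under {G,J} S still reaches {C} ∋ C.
S↔C cannot be blocked by any observed set — no back-door set.
{X}: (i) intercepts every directed S→C path; (ii) no back-door S→{X}; (iii) {S} blocks every back-door {X}→C. Front-door holds.
P(C|do(S)) = Σ_{X} P(X|S) Σ_{S'} P(C|X,S')P(S').

P(C|do(S)): frontdoor, adjust for {X}.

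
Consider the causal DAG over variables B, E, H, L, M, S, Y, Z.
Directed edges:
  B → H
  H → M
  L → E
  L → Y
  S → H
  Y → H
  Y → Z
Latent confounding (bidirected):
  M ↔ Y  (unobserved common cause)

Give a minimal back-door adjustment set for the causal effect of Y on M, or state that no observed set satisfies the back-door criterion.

Y→M: no observed back-door set.

desc(Y)\{Y}={H,M,Z}; candidates ⊆ {B,E,L,S}.
Y↔M: latent back-door arc(s) into Y.
size 0: {}; under {} Y still reaches {E,L,M} ∋ M.
size 1: {B}, {E}, {L} …(+1); under {B} Y still reaches {E,L,M} ∋ M.
size 2: {B,E}, {B,L}, {B,S} …(+3); under {B,E} Y still reaches {L,M} ∋ M.
Y↔M cannot be blocked by any observed set — no back-door set.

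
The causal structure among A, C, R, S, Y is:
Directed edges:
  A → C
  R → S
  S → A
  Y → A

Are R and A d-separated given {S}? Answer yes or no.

Yes — R ⊥ A | {S}.

Bayes-Ball from R | {S} reaches ∅.
A ∉ reach(R|{S}) ⇒ R ⊥ A | {S}.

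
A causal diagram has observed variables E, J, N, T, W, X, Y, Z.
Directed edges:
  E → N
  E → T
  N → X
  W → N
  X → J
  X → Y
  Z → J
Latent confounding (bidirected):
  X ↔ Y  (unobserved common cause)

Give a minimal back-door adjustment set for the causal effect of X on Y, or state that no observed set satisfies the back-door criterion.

X→Y: no observed back-door set.

desc(X)\{X}={J,Y}; candidates ⊆ {E,N,T,W,Z}.
X↔Y: latent back-door arc(s) into X.
size 0: {}; under {} X still reaches {E,N,T,W,Y} ∋ Y.
size 1: {E}, {N}, {T} …(+2); under {E} X still reaches {N,W,Y} ∋ Y.
size 2: {E,N}, {E,T}, {E,W} …(+7); under {E,N} X still reaches {Y} ∋ Y.
X↔Y cannot be blocked by any observed set — no back-door set.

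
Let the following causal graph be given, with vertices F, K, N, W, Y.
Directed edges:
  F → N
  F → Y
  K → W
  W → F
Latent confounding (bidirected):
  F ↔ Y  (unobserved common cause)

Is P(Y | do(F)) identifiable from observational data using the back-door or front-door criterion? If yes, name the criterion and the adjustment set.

desc(F)\{F}={N,Y}; candidates ⊆ {K,W}.
F↔Y: latent back-door arc(s) into F.
size 0: {}; under {} F still reaches {K,W,Y} ∋ Y.
size 1: {K}, {W}; under {K} F still reaches {W,Y} ∋ Y.
size 2: {K,W}; under {K,W} F still reaches {Y} ∋ Y.
F↔Y cannot be blocked by any observed set — no back-door set.
No mediator lies on a directed F→…→Y path.
Neither criterion identifies P(Y|do(F)) in this graph.

P(Y|do(F)): not identifiable (no BD/FD set).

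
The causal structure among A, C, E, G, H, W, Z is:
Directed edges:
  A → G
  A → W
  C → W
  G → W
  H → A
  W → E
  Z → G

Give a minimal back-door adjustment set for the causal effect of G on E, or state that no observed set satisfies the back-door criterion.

G→E: minimal back-door set {A}.

desc(G)\{G}={E,W}; candidates ⊆ {A,C,H,Z}.
size 0: {}; under {} G still reaches {A,E,H,W,Z} ∋ E.
{A}: G⊥E given {A} in G with G→· removed — back-door holds.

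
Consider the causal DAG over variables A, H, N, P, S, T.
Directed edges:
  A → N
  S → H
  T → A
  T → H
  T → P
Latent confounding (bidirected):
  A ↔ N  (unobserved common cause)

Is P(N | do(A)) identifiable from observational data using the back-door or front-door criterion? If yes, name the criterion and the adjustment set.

P(N|do(A)): not identifiable (no BD/FD set).

desc(A)\{A}={N}; candidates ⊆ {H,P,S,T}.
A↔N: latent back-door arc(s) into A.
size 0: {}; under {} A still reaches {H,N,P,T} ∋ N.
size 1: {H}, {P}, {S} …(+1); under {H} A still reaches {N,P,S,T} ∋ N.
size 2: {H,P}, {H,S}, {H,T} …(+3); under {H,P} A still reaches {N,S,T} ∋ N.
A↔N cannot be blocked by any observed set — no back-door set.
No mediator lies on a directed A→…→N path.
Neither criterion identifies P(N|do(A)) in this graph.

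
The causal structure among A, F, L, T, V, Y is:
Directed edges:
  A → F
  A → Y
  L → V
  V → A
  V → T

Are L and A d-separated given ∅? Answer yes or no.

Bayes-Ball from L | ∅ reaches {A,F,T,V,Y}.
A ∈ reach(L|∅) ⇒ L ⊥̸ A | ∅.

No — L and A are d-connected given ∅.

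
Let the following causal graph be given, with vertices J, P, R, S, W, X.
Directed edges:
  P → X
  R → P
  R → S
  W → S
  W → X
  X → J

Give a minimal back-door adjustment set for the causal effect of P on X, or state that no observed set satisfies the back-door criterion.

P→X: minimal back-door set ∅.

desc(P)\{P}={J,X}; candidates ⊆ {R,S,W}.
∅: P⊥X given ∅ in G with P→· removed — back-door holds.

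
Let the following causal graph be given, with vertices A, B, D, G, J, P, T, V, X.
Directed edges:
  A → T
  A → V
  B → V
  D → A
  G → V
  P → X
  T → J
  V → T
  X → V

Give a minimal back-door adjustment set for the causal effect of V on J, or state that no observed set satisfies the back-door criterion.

V→J: minimal back-door set {A}.

desc(V)\{V}={J,T}; candidates ⊆ {A,B,D,G,P,X}.
size 0: {}; under {} V still reaches {A,B,D,G,J,P,T,X} ∋ J.
{A}: V⊥J given {A} in G with V→· removed — back-door holds.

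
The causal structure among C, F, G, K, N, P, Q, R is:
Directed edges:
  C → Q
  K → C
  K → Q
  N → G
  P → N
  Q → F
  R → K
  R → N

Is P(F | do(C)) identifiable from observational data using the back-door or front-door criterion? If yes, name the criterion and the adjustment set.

desc(C)\{C}={F,Q}; candidates ⊆ {G,K,N,P,R}.
size 0: {}; under {} C still reaches {F,G,K,N,Q,R} ∋ F.
{K}: C⊥F given {K} in G with C→· removed — back-door holds.
P(F|do(C)) = Σ_{K} P(F|C,K)·P(K).

P(F|do(C)): backdoor, adjust for {K}.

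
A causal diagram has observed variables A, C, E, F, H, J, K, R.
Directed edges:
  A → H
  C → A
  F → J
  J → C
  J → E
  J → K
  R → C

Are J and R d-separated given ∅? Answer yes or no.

Yes — J ⊥ R | ∅.

Bayes-Ball from J | ∅ reaches {A,C,E,F,H,K}.
R ∉ reach(J|∅) ⇒ J ⊥ R | ∅.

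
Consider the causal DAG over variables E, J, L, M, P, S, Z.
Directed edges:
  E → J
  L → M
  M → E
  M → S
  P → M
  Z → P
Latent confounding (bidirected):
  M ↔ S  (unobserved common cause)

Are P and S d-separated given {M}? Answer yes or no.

No — P and S are d-connected given {M}.

Bayes-Ball from P | {M} reaches {L,S,Z}.
S ∈ reach(P|{M}) ⇒ P ⊥̸ S | {M}.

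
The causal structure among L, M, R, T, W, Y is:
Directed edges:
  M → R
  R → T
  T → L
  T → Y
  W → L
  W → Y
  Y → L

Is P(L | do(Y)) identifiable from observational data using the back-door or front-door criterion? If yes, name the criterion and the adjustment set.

desc(Y)\{Y}={L}; candidates ⊆ {M,R,T,W}.
size 0: {}; under {} Y still reaches {L,M,R,T,W} ∋ L.
size 1: {M}, {R}, {T} …(+1); under {M} Y still reaches {L,R,T,W} ∋ L.
{T,W}: Y⊥L given {T,W} in G with Y→· removed — back-door holds.
P(L|do(Y)) = Σ_{T,W} P(L|Y,T,W)·P(T,W).

P(L|do(Y)): backdoor, adjust for {T, W}.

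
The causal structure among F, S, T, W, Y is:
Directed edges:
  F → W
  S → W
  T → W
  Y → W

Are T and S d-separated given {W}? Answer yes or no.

Bayes-Ball from T | {W} reaches {F,S,Y}.
S ∈ reach(T|{W}) ⇒ T ⊥̸ S | {W}.

No — T and S are d-connected given {W}.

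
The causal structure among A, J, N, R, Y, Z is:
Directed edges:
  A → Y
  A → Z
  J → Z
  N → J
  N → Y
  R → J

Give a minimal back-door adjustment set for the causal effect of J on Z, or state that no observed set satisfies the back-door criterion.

desc(J)\{J}={Z}; candidates ⊆ {A,N,R,Y}.
∅: J⊥Z given ∅ in G with J→· removed — back-door holds.

J→Z: minimal back-door set ∅.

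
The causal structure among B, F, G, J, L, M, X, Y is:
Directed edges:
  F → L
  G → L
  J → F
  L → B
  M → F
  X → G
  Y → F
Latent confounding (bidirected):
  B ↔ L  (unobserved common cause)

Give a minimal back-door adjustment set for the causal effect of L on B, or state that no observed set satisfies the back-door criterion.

L→B: no observed back-door set.

desc(L)\{L}={B}; candidates ⊆ {F,G,J,M,X,Y}.
L↔B: latent back-door arc(s) into L.
size 0: {}; under {} L still reaches {B,F,G,J,M,X,Y} ∋ B.
size 1: {F}, {G}, {J} …(+3); under {F} L still reaches {B,G,X} ∋ B.
size 2: {F,G}, {F,J}, {F,M} …(+12); under {F,G} L still reaches {B} ∋ B.
L↔B cannot be blocked by any observed set — no back-door set.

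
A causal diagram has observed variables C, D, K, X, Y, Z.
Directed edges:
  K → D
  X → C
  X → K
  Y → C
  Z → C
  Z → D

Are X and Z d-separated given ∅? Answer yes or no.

Bayes-Ball from X | ∅ reaches {C,D,K}.
Z ∉ reach(X|∅) ⇒ X ⊥ Z | ∅.

Yes — X ⊥ Z | ∅.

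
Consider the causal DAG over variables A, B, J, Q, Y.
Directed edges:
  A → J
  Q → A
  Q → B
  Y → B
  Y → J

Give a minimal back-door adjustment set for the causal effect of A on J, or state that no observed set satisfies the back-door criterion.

A→J: minimal back-door set ∅.

desc(A)\{A}={J}; candidates ⊆ {B,Q,Y}.
∅: A⊥J given ∅ in G with A→· removed — back-door holds.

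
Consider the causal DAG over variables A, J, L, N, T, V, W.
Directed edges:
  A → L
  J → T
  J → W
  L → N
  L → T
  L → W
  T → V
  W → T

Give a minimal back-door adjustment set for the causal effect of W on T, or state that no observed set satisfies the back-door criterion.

W→T: minimal back-door set {J, L}.

desc(W)\{W}={T,V}; candidates ⊆ {A,J,L,N}.
size 0: {}; under {} W still reaches {A,J,L,N,T,V} ∋ T.
size 1: {A}, {J}, {L} …(+1); under {A} W still reaches {J,L,N,T,V} ∋ T.
{J,L}: W⊥T given {J,L} in G with W→· removed — back-door holds.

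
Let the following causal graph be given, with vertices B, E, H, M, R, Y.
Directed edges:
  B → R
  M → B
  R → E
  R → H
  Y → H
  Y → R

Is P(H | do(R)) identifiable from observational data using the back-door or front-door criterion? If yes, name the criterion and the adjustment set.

desc(R)\{R}={E,H}; candidates ⊆ {B,M,Y}.
size 0: {}; under {} R still reaches {B,H,M,Y} ∋ H.
{Y}: R⊥H given {Y} in G with R→· removed — back-door holds.
P(H|do(R)) = Σ_{Y} P(H|R,Y)·P(Y).

P(H|do(R)): backdoor, adjust for {Y}.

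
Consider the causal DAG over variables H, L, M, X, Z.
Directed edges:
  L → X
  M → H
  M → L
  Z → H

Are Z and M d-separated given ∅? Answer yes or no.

Yes — Z ⊥ M | ∅.

Bayes-Ball from Z | ∅ reaches {H}.
M ∉ reach(Z|∅) ⇒ Z ⊥ M | ∅.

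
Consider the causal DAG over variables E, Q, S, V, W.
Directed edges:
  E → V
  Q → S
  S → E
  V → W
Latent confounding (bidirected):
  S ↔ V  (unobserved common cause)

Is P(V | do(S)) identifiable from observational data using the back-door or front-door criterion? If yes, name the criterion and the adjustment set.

P(V|do(S)): frontdoor, adjust for {E}.

desc(S)\{S}={E,V,W}; candidates ⊆ {Q}.
S↔V: latent back-door arc(s) into S.
size 0: {}; under {} S still reaches {Q,V,W} ∋ V.
size 1: {Q}; under {Q} S still reaches {V,W} ∋ V.
S↔V cannot be blocked by any observed set — no back-door set.
{E}: (i) intercepts every directed S→V path; (ii) no back-door S→{E}; (iii) {S} blocks every back-door {E}→V. Front-door holds.
P(V|do(S)) = Σ_{E} P(E|S) Σ_{S'} P(V|E,S')P(S').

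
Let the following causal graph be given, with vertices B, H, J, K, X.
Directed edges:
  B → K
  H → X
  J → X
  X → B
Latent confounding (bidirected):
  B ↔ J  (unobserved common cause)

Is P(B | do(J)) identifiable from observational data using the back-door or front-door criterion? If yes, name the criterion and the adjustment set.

desc(J)\{J}={B,K,X}; candidates ⊆ {H}.
J↔B: latent back-door arc(s) into J.
size 0: {}; under {} J still reaches {B,K} ∋ B.
size 1: {H}; under {H} J still reaches {B,K} ∋ B.
J↔B cannot be blocked by any observed set — no back-door set.
{X}: (i) intercepts every directed J→B path; (ii) no back-door J→{X}; (iii) {J} blocks every back-door {X}→B. Front-door holds.
P(B|do(J)) = Σ_{X} P(X|J) Σ_{J'} P(B|X,J')P(J').

P(B|do(J)): frontdoor, adjust for {X}.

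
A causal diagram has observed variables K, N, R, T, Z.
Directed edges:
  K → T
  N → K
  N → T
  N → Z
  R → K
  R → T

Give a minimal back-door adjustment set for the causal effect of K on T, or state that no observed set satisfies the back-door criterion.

desc(K)\{K}={T}; candidates ⊆ {N,R,Z}.
size 0: {}; under {} K still reaches {N,R,T,Z} ∋ T.
size 1: {N}, {R}, {Z}; under {N} K still reaches {R,T} ∋ T.
{N,R}: K⊥T given {N,R} in G with K→· removed — back-door holds.

K→T: minimal back-door set {N, R}.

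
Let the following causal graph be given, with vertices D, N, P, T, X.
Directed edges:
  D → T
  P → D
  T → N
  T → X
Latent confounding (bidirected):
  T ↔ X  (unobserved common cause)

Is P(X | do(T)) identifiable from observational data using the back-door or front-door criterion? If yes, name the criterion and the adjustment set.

P(X|do(T)): not identifiable (no BD/FD set).

desc(T)\{T}={N,X}; candidates ⊆ {D,P}.
T↔X: latent back-door arc(s) into T.
size 0: {}; under {} T still reaches {D,P,X} ∋ X.
size 1: {D}, {P}; under {D} T still reaches {X} ∋ X.
size 2: {D,P}; under {D,P} T still reaches {X} ∋ X.
T↔X cannot be blocked by any observed set — no back-door set.
No mediator lies on a directed T→…→X path.
Neither criterion identifies P(X|do(T)) in this graph.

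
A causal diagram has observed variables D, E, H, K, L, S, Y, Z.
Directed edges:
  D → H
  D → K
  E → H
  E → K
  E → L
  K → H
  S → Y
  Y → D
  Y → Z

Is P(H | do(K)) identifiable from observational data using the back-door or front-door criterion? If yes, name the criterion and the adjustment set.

desc(K)\{K}={H}; candidates ⊆ {D,E,L,S,Y,Z}.
size 0: {}; under {} K still reaches {D,E,H,L,S,Y,Z} ∋ H.
size 1: {D}, {E}, {L} …(+3); under {D} K still reaches {E,H,L} ∋ H.
{D,E}: K⊥H given {D,E} in G with K→· removed — back-door holds.
P(H|do(K)) = Σ_{D,E} P(H|K,D,E)·P(D,E).

P(H|do(K)): backdoor, adjust for {D, E}.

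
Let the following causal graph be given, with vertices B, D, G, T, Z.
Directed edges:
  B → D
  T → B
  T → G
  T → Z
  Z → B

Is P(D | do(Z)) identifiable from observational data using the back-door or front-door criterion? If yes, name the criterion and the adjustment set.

P(D|do(Z)): backdoor, adjust for {T}.

desc(Z)\{Z}={B,D}; candidates ⊆ {G,T}.
size 0: {}; under {} Z still reaches {B,D,G,T} ∋ D.
{T}: Z⊥D given {T} in G with Z→· removed — back-door holds.
P(D|do(Z)) = Σ_{T} P(D|Z,T)·P(T).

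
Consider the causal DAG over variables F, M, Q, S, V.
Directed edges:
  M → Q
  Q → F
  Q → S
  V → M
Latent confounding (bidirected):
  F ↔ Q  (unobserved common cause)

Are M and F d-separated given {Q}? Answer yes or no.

No — M and F are d-connected given {Q}.

Bayes-Ball from M | {Q} reaches {F,V}.
F ∈ reach(M|{Q}) ⇒ M ⊥̸ F | {Q}.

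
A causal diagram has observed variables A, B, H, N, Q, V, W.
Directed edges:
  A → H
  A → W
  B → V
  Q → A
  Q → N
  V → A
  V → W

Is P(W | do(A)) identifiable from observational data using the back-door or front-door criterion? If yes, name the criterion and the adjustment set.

desc(A)\{A}={H,W}; candidates ⊆ {B,N,Q,V}.
size 0: {}; under {} A still reaches {B,N,Q,V,W} ∋ W.
{V}: A⊥W given {V} in G with A→· removed — back-door holds.
P(W|do(A)) = Σ_{V} P(W|A,V)·P(V).

P(W|do(A)): backdoor, adjust for {V}.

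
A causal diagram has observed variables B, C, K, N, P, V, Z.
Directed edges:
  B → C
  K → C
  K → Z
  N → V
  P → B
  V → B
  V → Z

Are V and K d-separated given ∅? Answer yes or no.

Bayes-Ball from V | ∅ reaches {B,C,N,Z}.
K ∉ reach(V|∅) ⇒ V ⊥ K | ∅.

Yes — V ⊥ K | ∅.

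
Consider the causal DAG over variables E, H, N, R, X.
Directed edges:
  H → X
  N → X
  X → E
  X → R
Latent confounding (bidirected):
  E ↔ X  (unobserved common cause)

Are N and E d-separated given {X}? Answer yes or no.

No — N and E are d-connected given {X}.

Bayes-Ball from N | {X} reaches {E,H}.
E ∈ reach(N|{X}) ⇒ N ⊥̸ E | {X}.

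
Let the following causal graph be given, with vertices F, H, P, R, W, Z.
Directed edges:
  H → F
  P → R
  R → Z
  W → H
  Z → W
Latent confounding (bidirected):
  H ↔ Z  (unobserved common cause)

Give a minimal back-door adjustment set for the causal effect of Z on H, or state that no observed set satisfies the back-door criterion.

desc(Z)\{Z}={F,H,W}; candidates ⊆ {P,R}.
Z↔H: latent back-door arc(s) into Z.
size 0: {}; under {} Z still reaches {F,H,P,R} ∋ H.
size 1: {P}, {R}; under {P} Z still reaches {F,H,R} ∋ H.
size 2: {P,R}; under {P,R} Z still reaches {F,H} ∋ H.
Z↔H cannot be blocked by any observed set — no back-door set.

Z→H: no observed back-door set.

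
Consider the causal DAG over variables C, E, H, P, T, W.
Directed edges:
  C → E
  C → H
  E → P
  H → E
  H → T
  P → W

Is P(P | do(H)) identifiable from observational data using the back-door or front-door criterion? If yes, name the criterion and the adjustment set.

desc(H)\{H}={E,P,T,W}; candidates ⊆ {C}.
size 0: {}; under {} H still reaches {C,E,P,W} ∋ P.
{C}: H⊥P given {C} in G with H→· removed — back-door holds.
P(P|do(H)) = Σ_{C} P(P|H,C)·P(C).

P(P|do(H)): backdoor, adjust for {C}.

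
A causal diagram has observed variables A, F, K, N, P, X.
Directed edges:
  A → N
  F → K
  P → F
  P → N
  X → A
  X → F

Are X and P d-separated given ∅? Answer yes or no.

Yes — X ⊥ P | ∅.

Bayes-Ball from X | ∅ reaches {A,F,K,N}.
P ∉ reach(X|∅) ⇒ X ⊥ P | ∅.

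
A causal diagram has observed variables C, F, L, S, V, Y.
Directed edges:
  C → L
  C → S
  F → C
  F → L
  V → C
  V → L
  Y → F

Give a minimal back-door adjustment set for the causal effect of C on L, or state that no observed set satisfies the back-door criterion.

desc(C)\{C}={L,S}; candidates ⊆ {F,V,Y}.
size 0: {}; under {} C still reaches {F,L,V,Y} ∋ L.
size 1: {F}, {V}, {Y}; under {F} C still reaches {L,V} ∋ L.
{F,V}: C⊥L given {F,V} in G with C→· removed — back-door holds.

C→L: minimal back-door set {F, V}.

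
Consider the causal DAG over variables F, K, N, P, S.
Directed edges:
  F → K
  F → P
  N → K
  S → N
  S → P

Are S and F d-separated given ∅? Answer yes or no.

Yes — S ⊥ F | ∅.

Bayes-Ball from S | ∅ reaches {K,N,P}.
F ∉ reach(S|∅) ⇒ S ⊥ F | ∅.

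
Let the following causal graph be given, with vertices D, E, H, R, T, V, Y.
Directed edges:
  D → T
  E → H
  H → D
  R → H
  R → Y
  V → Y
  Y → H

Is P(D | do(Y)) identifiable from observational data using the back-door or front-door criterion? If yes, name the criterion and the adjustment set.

P(D|do(Y)): backdoor, adjust for {R}.

desc(Y)\{Y}={D,H,T}; candidates ⊆ {E,R,V}.
size 0: {}; under {} Y still reaches {D,H,R,T,V} ∋ D.
{R}: Y⊥D given {R} in G with Y→· removed — back-door holds.
P(D|do(Y)) = Σ_{R} P(D|Y,R)·P(R).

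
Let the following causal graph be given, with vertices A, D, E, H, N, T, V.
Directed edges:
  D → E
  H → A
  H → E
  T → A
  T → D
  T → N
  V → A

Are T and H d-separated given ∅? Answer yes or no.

Bayes-Ball from T | ∅ reaches {A,D,E,N}.
H ∉ reach(T|∅) ⇒ T ⊥ H | ∅.

Yes — T ⊥ H | ∅.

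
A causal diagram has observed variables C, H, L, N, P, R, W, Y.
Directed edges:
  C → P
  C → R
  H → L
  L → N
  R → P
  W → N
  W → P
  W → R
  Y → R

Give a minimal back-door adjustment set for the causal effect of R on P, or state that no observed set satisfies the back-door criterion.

R→P: minimal back-door set {C, W}.

desc(R)\{R}={P}; candidates ⊆ {C,H,L,N,W,Y}.
size 0: {}; under {} R still reaches {C,N,P,W,Y} ∋ P.
size 1: {C}, {H}, {L} …(+3); under {C} R still reaches {N,P,W,Y} ∋ P.
{C,W}: R⊥P given {C,W} in G with R→· removed — back-door holds.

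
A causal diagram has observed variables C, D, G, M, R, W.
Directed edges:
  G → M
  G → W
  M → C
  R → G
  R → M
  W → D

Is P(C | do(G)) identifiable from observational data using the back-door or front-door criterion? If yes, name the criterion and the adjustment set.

P(C|do(G)): backdoor, adjust for {R}.

desc(G)\{G}={C,D,M,W}; candidates ⊆ {R}.
size 0: {}; under {} G still reaches {C,M,R} ∋ C.
{R}: G⊥C given {R} in G with G→· removed — back-door holds.
P(C|do(G)) = Σ_{R} P(C|G,R)·P(R).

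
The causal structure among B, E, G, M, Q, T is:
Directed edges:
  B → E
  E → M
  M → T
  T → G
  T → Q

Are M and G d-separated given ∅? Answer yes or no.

No — M and G are d-connected given ∅.

Bayes-Ball from M | ∅ reaches {B,E,G,Q,T}.
G ∈ reach(M|∅) ⇒ M ⊥̸ G | ∅.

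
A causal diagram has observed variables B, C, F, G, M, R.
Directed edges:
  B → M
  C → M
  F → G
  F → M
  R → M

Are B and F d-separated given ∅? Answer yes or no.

Yes — B ⊥ F | ∅.

Bayes-Ball from B | ∅ reaches {M}.
F ∉ reach(B|∅) ⇒ B ⊥ F | ∅.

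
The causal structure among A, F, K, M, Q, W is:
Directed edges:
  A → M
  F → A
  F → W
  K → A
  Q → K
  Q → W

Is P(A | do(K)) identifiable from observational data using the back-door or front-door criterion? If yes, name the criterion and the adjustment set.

desc(K)\{K}={A,M}; candidates ⊆ {F,Q,W}.
∅: K⊥A given ∅ in G with K→· removed — back-door holds.
P(A|do(K)) = P(A|K) — no adjustment needed.

P(A|do(K)): backdoor, adjust for ∅.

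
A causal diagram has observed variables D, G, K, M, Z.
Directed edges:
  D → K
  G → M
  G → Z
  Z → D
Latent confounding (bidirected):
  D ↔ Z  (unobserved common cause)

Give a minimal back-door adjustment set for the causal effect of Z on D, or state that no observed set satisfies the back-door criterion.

desc(Z)\{Z}={D,K}; candidates ⊆ {G,M}.
Z↔D: latent back-door arc(s) into Z.
size 0: {}; under {} Z still reaches {D,G,K,M} ∋ D.
size 1: {G}, {M}; under {G} Z still reaches {D,K} ∋ D.
size 2: {G,M}; under {G,M} Z still reaches {D,K} ∋ D.
Z↔D cannot be blocked by any observed set — no back-door set.

Z→D: no observed back-door set.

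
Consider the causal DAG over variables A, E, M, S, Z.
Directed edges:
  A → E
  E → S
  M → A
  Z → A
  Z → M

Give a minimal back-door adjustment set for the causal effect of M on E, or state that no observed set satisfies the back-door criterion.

M→E: minimal back-door set {Z}.

desc(M)\{M}={A,E,S}; candidates ⊆ {Z}.
size 0: {}; under {} M still reaches {A,E,S,Z} ∋ E.
{Z}: M⊥E given {Z} in G with M→· removed — back-door holds.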